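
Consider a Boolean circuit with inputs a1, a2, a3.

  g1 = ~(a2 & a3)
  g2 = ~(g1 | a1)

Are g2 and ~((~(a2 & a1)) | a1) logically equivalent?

No

g1 = ~(a2 & a3)
g2 = ~(g1 | a1) = ~((~(a2 & a3)) | a1)
At a1=0, a2=1, a3=1: circuit gives 1, formula gives 0.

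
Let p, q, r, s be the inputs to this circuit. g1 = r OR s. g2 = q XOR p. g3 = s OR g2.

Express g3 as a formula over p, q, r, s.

g2 = q XOR p
g3 = s OR g2 = s OR (q XOR p)

s OR (q XOR p)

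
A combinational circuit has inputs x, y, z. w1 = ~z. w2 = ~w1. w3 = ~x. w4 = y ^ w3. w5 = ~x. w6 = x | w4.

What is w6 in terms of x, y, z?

x | (y ^ ~x)

w3 = ~x
w4 = y ^ w3 = y ^ ~x
w6 = x | w4 = x | (y ^ ~x)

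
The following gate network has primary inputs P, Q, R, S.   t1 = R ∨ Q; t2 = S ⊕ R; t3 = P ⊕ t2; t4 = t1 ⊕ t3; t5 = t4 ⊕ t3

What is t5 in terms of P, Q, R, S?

((R ∨ Q) ⊕ (P ⊕ (S ⊕ R))) ⊕ (P ⊕ (S ⊕ R))

t1 = R ∨ Q
t2 = S ⊕ R
t3 = P ⊕ t2 = P ⊕ (S ⊕ R)
t4 = t1 ⊕ t3 = (R ∨ Q) ⊕ (P ⊕ (S ⊕ R))
t5 = t4 ⊕ t3 = ((R ∨ Q) ⊕ (P ⊕ (S ⊕ R))) ⊕ (P ⊕ (S ⊕ R))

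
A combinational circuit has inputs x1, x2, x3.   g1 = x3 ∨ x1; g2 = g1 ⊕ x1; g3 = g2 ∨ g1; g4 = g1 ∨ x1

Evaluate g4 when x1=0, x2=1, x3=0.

g1 = 0 ∨ 0 = 0
g4 = 0 ∨ 0 = 0

0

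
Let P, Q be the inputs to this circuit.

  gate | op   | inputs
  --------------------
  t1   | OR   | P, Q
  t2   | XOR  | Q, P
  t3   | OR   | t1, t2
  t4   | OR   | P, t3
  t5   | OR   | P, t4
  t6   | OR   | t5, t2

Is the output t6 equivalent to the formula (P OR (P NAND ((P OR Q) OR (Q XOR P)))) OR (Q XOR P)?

t1 = P OR Q
t2 = Q XOR P
t3 = t1 OR t2 = (P OR Q) OR (Q XOR P)
t4 = P OR t3 = P OR ((P OR Q) OR (Q XOR P))
t5 = P OR t4 = P OR (P OR ((P OR Q) OR (Q XOR P)))
t6 = t5 OR t2 = (P OR (P OR ((P OR Q) OR (Q XOR P)))) OR (Q XOR P)
At P=0, Q=0: circuit gives 0, formula gives 1.

No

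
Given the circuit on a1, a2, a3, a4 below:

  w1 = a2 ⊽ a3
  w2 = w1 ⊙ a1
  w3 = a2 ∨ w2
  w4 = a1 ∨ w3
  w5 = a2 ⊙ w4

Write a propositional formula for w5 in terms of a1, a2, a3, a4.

a2 ⊙ (a1 ∨ (a2 ∨ ((a2 ⊽ a3) ⊙ a1)))

w1 = a2 ⊽ a3
w2 = w1 ⊙ a1 = (a2 ⊽ a3) ⊙ a1
w3 = a2 ∨ w2 = a2 ∨ ((a2 ⊽ a3) ⊙ a1)
w4 = a1 ∨ w3 = a1 ∨ (a2 ∨ ((a2 ⊽ a3) ⊙ a1))
w5 = a2 ⊙ w4 = a2 ⊙ (a1 ∨ (a2 ∨ ((a2 ⊽ a3) ⊙ a1)))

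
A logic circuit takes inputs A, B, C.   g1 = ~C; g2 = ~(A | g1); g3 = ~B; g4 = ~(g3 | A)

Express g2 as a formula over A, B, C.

g1 = ~C
g2 = ~(A | g1) = ~(A | ~C)

~(A | ~C)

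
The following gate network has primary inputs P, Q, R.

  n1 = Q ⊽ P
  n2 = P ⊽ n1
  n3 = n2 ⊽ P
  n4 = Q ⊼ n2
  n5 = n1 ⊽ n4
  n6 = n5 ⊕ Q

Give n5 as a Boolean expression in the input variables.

n1 = Q ⊽ P
n2 = P ⊽ n1 = P ⊽ (Q ⊽ P)
n4 = Q ⊼ n2 = Q ⊼ (P ⊽ (Q ⊽ P))
n5 = n1 ⊽ n4 = (Q ⊽ P) ⊽ (Q ⊼ (P ⊽ (Q ⊽ P)))

(Q ⊽ P) ⊽ (Q ⊼ (P ⊽ (Q ⊽ P)))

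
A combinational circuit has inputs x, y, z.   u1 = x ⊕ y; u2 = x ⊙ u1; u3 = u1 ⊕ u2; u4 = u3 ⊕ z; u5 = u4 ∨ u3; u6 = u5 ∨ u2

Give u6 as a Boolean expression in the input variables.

((((x ⊕ y) ⊕ (x ⊙ (x ⊕ y))) ⊕ z) ∨ ((x ⊕ y) ⊕ (x ⊙ (x ⊕ y)))) ∨ (x ⊙ (x ⊕ y))

u1 = x ⊕ y
u2 = x ⊙ u1 = x ⊙ (x ⊕ y)
u3 = u1 ⊕ u2 = (x ⊕ y) ⊕ (x ⊙ (x ⊕ y))
u4 = u3 ⊕ z = ((x ⊕ y) ⊕ (x ⊙ (x ⊕ y))) ⊕ z
u5 = u4 ∨ u3 = (((x ⊕ y) ⊕ (x ⊙ (x ⊕ y))) ⊕ z) ∨ ((x ⊕ y) ⊕ (x ⊙ (x ⊕ y)))
u6 = u5 ∨ u2 = ((((x ⊕ y) ⊕ (x ⊙ (x ⊕ y))) ⊕ z) ∨ ((x ⊕ y) ⊕ (x ⊙ (x ⊕ y)))) ∨ (x ⊙ (x ⊕ y))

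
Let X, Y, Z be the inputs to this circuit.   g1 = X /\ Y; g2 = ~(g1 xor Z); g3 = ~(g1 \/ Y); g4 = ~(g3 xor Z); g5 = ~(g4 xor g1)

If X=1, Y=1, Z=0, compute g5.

1

g1 = 1 /\ 1 = 1
g3 = ~(1 \/ 1) = 0
g4 = ~(0 xor 0) = 1
g5 = ~(1 xor 1) = 1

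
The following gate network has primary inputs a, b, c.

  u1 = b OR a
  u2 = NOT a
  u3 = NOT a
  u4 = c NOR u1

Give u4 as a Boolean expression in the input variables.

u1 = b OR a
u4 = c NOR u1 = c NOR (b OR a)

c NOR (b OR a)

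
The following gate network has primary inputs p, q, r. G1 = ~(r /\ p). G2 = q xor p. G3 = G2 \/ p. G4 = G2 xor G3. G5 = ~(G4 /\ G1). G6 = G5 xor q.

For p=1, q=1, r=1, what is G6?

G1 = ~(1 /\ 1) = 0
G2 = 1 xor 1 = 0
G3 = 0 \/ 1 = 1
G4 = 0 xor 1 = 1
G5 = ~(1 /\ 0) = 1
G6 = 1 xor 1 = 0

0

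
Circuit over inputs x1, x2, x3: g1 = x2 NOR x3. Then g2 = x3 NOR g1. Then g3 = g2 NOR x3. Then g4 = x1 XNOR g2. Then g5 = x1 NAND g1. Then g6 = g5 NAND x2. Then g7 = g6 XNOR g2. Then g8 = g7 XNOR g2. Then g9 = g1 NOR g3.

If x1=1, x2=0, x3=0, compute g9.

0

g1 = 0 NOR 0 = 1
g2 = 0 NOR 1 = 0
g3 = 0 NOR 0 = 1
g9 = 1 NOR 1 = 0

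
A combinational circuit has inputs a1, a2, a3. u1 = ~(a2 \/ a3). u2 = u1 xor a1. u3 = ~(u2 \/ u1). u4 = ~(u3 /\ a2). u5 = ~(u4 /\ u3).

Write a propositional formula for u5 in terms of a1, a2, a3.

~((~((~(((~(a2 \/ a3)) xor a1) \/ (~(a2 \/ a3)))) /\ a2)) /\ (~(((~(a2 \/ a3)) xor a1) \/ (~(a2 \/ a3)))))

u1 = ~(a2 \/ a3)
u2 = u1 xor a1 = (~(a2 \/ a3)) xor a1
u3 = ~(u2 \/ u1) = ~(((~(a2 \/ a3)) xor a1) \/ (~(a2 \/ a3)))
u4 = ~(u3 /\ a2) = ~((~(((~(a2 \/ a3)) xor a1) \/ (~(a2 \/ a3)))) /\ a2)
u5 = ~(u4 /\ u3) = ~((~((~(((~(a2 \/ a3)) xor a1) \/ (~(a2 \/ a3)))) /\ a2)) /\ (~(((~(a2 \/ a3)) xor a1) \/ (~(a2 \/ a3)))))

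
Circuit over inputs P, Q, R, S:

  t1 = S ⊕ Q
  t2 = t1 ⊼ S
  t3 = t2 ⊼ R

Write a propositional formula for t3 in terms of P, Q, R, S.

((S ⊕ Q) ⊼ S) ⊼ R

t1 = S ⊕ Q
t2 = t1 ⊼ S = (S ⊕ Q) ⊼ S
t3 = t2 ⊼ R = ((S ⊕ Q) ⊼ S) ⊼ R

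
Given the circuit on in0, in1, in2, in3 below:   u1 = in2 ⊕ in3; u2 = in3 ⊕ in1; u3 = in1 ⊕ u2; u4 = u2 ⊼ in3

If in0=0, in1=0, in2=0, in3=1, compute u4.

0

u2 = 1 ⊕ 0 = 1
u4 = 1 ⊼ 1 = 0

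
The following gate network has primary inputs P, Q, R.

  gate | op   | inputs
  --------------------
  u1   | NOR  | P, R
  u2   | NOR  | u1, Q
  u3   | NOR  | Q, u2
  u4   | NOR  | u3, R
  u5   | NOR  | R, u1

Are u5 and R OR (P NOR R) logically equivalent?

No

u1 = P NOR R
u5 = R NOR u1 = R NOR (P NOR R)
At P=0, Q=0, R=0: circuit gives 0, formula gives 1.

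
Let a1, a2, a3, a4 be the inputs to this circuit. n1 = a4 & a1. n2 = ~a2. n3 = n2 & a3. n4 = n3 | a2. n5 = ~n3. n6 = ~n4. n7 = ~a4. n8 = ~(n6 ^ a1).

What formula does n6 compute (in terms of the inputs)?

n2 = ~a2
n3 = n2 & a3 = ~a2 & a3
n4 = n3 | a2 = (~a2 & a3) | a2
n6 = ~n4 = ~((~a2 & a3) | a2)

~((~a2 & a3) | a2)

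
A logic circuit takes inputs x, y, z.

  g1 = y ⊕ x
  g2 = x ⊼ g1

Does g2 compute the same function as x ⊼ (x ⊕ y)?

Yes

g1 = y ⊕ x
g2 = x ⊼ g1 = x ⊼ (y ⊕ x)
At x=1, y=0, z=0: circuit gives 0, formula gives 0.
At x=0, y=0, z=0: circuit gives 1, formula gives 1.
Agrees on all 8 inputs.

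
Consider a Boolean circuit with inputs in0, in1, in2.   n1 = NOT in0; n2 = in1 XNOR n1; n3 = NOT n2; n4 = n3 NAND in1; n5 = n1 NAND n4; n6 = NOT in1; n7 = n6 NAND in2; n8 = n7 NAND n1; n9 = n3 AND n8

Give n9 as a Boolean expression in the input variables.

n1 = NOT in0
n2 = in1 XNOR n1 = in1 XNOR NOT in0
n3 = NOT n2 = NOT (in1 XNOR NOT in0)
n6 = NOT in1
n7 = n6 NAND in2 = NOT in1 NAND in2
n8 = n7 NAND n1 = (NOT in1 NAND in2) NAND NOT in0
n9 = n3 AND n8 = NOT (in1 XNOR NOT in0) AND ((NOT in1 NAND in2) NAND NOT in0)

NOT (in1 XNOR NOT in0) AND ((NOT in1 NAND in2) NAND NOT in0)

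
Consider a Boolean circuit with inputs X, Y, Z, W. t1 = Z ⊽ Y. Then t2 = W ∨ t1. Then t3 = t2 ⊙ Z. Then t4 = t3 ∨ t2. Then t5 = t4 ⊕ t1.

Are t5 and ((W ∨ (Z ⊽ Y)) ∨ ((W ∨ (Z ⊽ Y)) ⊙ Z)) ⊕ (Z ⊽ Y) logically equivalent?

Yes

t1 = Z ⊽ Y
t2 = W ∨ t1 = W ∨ (Z ⊽ Y)
t3 = t2 ⊙ Z = (W ∨ (Z ⊽ Y)) ⊙ Z
t4 = t3 ∨ t2 = ((W ∨ (Z ⊽ Y)) ⊙ Z) ∨ (W ∨ (Z ⊽ Y))
t5 = t4 ⊕ t1 = (((W ∨ (Z ⊽ Y)) ⊙ Z) ∨ (W ∨ (Z ⊽ Y))) ⊕ (Z ⊽ Y)
At X=0, Y=0, Z=0, W=0: circuit gives 0, formula gives 0.
At X=0, Y=0, Z=1, W=1: circuit gives 1, formula gives 1.
Agrees on all 16 inputs.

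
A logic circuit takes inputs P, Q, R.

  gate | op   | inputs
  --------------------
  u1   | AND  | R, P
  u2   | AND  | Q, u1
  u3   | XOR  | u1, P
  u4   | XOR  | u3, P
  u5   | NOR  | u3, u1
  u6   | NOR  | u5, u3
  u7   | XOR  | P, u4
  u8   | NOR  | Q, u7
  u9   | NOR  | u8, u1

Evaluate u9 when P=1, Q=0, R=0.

1

u1 = 0 AND 1 = 0
u3 = 0 XOR 1 = 1
u4 = 1 XOR 1 = 0
u7 = 1 XOR 0 = 1
u8 = 0 NOR 1 = 0
u9 = 0 NOR 0 = 1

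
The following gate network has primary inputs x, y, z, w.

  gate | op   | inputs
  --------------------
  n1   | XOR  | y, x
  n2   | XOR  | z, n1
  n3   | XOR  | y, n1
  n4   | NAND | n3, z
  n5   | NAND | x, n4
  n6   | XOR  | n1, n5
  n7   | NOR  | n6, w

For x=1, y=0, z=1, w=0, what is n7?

1

n1 = 0 XOR 1 = 1
n3 = 0 XOR 1 = 1
n4 = 1 NAND 1 = 0
n5 = 1 NAND 0 = 1
n6 = 1 XOR 1 = 0
n7 = 0 NOR 0 = 1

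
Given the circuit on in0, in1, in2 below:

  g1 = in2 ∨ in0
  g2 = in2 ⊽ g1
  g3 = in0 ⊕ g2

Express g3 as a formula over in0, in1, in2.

g1 = in2 ∨ in0
g2 = in2 ⊽ g1 = in2 ⊽ (in2 ∨ in0)
g3 = in0 ⊕ g2 = in0 ⊕ (in2 ⊽ (in2 ∨ in0))

in0 ⊕ (in2 ⊽ (in2 ∨ in0))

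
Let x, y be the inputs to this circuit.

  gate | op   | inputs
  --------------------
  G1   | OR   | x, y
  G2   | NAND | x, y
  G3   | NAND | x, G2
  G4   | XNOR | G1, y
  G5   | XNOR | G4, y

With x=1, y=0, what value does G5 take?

G1 = 1 OR 0 = 1
G4 = 1 XNOR 0 = 0
G5 = 0 XNOR 0 = 1

1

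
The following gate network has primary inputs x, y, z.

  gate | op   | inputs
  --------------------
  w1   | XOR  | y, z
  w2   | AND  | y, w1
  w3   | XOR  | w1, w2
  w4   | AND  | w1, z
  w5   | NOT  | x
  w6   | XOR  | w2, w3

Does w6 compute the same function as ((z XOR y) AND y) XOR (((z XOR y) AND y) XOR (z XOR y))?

Yes

w1 = y XOR z
w2 = y AND w1 = y AND (y XOR z)
w3 = w1 XOR w2 = (y XOR z) XOR (y AND (y XOR z))
w6 = w2 XOR w3 = (y AND (y XOR z)) XOR ((y XOR z) XOR (y AND (y XOR z)))
At x=0, y=0, z=0: circuit gives 0, formula gives 0.
At x=0, y=0, z=1: circuit gives 1, formula gives 1.
Agrees on all 8 inputs.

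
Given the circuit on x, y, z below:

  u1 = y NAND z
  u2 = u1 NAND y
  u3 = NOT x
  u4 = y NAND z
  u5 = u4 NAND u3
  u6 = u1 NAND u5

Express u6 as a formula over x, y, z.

u1 = y NAND z
u3 = NOT x
u4 = y NAND z
u5 = u4 NAND u3 = (y NAND z) NAND NOT x
u6 = u1 NAND u5 = (y NAND z) NAND ((y NAND z) NAND NOT x)

(y NAND z) NAND ((y NAND z) NAND NOT x)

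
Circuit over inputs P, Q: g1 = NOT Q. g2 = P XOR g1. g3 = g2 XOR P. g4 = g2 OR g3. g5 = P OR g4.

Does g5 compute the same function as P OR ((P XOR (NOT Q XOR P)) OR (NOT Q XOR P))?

Yes

g1 = NOT Q
g2 = P XOR g1 = P XOR NOT Q
g3 = g2 XOR P = (P XOR NOT Q) XOR P
g4 = g2 OR g3 = (P XOR NOT Q) OR ((P XOR NOT Q) XOR P)
g5 = P OR g4 = P OR ((P XOR NOT Q) OR ((P XOR NOT Q) XOR P))
At P=0, Q=1: circuit gives 0, formula gives 0.
At P=0, Q=0: circuit gives 1, formula gives 1.
Agrees on all 4 inputs.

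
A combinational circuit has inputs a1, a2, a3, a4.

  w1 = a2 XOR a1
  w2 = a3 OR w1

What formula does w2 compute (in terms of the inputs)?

w1 = a2 XOR a1
w2 = a3 OR w1 = a3 OR (a2 XOR a1)

a3 OR (a2 XOR a1)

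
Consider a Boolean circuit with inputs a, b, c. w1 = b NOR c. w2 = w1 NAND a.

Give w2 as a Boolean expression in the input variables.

(b NOR c) NAND a

w1 = b NOR c
w2 = w1 NAND a = (b NOR c) NAND a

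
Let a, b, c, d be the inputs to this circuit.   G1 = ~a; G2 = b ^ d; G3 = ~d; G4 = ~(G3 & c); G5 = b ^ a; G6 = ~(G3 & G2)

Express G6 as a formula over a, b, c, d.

G2 = b ^ d
G3 = ~d
G6 = ~(G3 & G2) = ~(~d & (b ^ d))

~(~d & (b ^ d))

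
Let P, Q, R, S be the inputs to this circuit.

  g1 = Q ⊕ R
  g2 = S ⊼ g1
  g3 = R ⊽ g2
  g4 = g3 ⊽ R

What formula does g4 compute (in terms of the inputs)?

g1 = Q ⊕ R
g2 = S ⊼ g1 = S ⊼ (Q ⊕ R)
g3 = R ⊽ g2 = R ⊽ (S ⊼ (Q ⊕ R))
g4 = g3 ⊽ R = (R ⊽ (S ⊼ (Q ⊕ R))) ⊽ R

(R ⊽ (S ⊼ (Q ⊕ R))) ⊽ R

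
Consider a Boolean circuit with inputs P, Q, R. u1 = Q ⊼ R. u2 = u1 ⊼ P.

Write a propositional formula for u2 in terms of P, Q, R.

(Q ⊼ R) ⊼ P

u1 = Q ⊼ R
u2 = u1 ⊼ P = (Q ⊼ R) ⊼ P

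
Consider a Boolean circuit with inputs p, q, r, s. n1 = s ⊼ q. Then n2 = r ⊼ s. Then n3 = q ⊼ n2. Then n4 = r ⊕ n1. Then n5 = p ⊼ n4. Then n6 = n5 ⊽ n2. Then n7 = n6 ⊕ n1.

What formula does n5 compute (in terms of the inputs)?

n1 = s ⊼ q
n4 = r ⊕ n1 = r ⊕ (s ⊼ q)
n5 = p ⊼ n4 = p ⊼ (r ⊕ (s ⊼ q))

p ⊼ (r ⊕ (s ⊼ q))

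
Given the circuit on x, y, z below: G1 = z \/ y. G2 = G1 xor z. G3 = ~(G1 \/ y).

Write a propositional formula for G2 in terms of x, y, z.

G1 = z \/ y
G2 = G1 xor z = (z \/ y) xor z

(z \/ y) xor z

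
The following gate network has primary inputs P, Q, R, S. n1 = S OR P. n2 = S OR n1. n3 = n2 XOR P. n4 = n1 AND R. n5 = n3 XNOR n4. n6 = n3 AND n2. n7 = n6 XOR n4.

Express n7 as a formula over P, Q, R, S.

n1 = S OR P
n2 = S OR n1 = S OR (S OR P)
n3 = n2 XOR P = (S OR (S OR P)) XOR P
n4 = n1 AND R = (S OR P) AND R
n6 = n3 AND n2 = ((S OR (S OR P)) XOR P) AND (S OR (S OR P))
n7 = n6 XOR n4 = (((S OR (S OR P)) XOR P) AND (S OR (S OR P))) XOR ((S OR P) AND R)

(((S OR (S OR P)) XOR P) AND (S OR (S OR P))) XOR ((S OR P) AND R)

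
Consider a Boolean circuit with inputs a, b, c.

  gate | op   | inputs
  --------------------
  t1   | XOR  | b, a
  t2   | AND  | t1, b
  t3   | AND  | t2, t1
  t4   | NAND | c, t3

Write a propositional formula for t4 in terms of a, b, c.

c NAND (((b XOR a) AND b) AND (b XOR a))

t1 = b XOR a
t2 = t1 AND b = (b XOR a) AND b
t3 = t2 AND t1 = ((b XOR a) AND b) AND (b XOR a)
t4 = c NAND t3 = c NAND (((b XOR a) AND b) AND (b XOR a))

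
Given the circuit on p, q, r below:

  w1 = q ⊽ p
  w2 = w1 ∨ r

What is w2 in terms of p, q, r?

w1 = q ⊽ p
w2 = w1 ∨ r = (q ⊽ p) ∨ r

(q ⊽ p) ∨ r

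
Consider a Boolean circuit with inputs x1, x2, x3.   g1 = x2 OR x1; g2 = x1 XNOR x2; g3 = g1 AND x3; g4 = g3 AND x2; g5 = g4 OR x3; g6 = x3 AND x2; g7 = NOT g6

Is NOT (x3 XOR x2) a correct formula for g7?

g6 = x3 AND x2
g7 = NOT g6 = NOT (x3 AND x2)
At x1=0, x2=0, x3=1: circuit gives 1, formula gives 0.

No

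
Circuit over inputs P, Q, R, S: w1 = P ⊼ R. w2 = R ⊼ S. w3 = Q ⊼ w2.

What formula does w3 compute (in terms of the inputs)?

Q ⊼ (R ⊼ S)

w2 = R ⊼ S
w3 = Q ⊼ w2 = Q ⊼ (R ⊼ S)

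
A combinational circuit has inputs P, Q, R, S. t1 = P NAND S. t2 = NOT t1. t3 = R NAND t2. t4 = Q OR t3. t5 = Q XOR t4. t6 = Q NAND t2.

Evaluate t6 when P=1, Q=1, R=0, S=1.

t1 = 1 NAND 1 = 0
t2 = NOT 0 = 1
t6 = 1 NAND 1 = 0

0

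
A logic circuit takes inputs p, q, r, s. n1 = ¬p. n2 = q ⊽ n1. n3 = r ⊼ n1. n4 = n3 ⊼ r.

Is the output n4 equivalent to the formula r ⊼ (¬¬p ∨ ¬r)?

n1 = ¬p
n3 = r ⊼ n1 = r ⊼ ¬p
n4 = n3 ⊼ r = (r ⊼ ¬p) ⊼ r
At p=1, q=0, r=1, s=0: circuit gives 0, formula gives 0.
At p=0, q=0, r=0, s=0: circuit gives 1, formula gives 1.
Agrees on all 16 inputs.

Yes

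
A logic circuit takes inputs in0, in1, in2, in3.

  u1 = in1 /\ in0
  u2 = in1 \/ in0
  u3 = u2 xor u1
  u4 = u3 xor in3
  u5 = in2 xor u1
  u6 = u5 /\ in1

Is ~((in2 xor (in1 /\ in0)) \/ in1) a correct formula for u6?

u1 = in1 /\ in0
u5 = in2 xor u1 = in2 xor (in1 /\ in0)
u6 = u5 /\ in1 = (in2 xor (in1 /\ in0)) /\ in1
At in0=0, in1=0, in2=0, in3=0: circuit gives 0, formula gives 1.

No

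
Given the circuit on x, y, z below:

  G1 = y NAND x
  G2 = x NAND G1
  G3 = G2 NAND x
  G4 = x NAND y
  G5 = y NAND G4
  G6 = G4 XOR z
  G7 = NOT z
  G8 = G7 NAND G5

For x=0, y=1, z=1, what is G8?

G4 = 0 NAND 1 = 1
G5 = 1 NAND 1 = 0
G7 = NOT 1 = 0
G8 = 0 NAND 0 = 1

1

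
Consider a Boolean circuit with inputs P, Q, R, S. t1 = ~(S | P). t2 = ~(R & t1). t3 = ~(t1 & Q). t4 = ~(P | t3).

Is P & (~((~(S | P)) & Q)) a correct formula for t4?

No

t1 = ~(S | P)
t3 = ~(t1 & Q) = ~((~(S | P)) & Q)
t4 = ~(P | t3) = ~(P | (~((~(S | P)) & Q)))
At P=0, Q=1, R=0, S=0: circuit gives 1, formula gives 0.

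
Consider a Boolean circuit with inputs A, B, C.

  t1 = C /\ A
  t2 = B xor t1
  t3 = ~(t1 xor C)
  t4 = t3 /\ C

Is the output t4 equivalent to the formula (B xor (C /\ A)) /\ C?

t1 = C /\ A
t3 = ~(t1 xor C) = ~((C /\ A) xor C)
t4 = t3 /\ C = (~((C /\ A) xor C)) /\ C
At A=0, B=1, C=1: circuit gives 0, formula gives 1.

No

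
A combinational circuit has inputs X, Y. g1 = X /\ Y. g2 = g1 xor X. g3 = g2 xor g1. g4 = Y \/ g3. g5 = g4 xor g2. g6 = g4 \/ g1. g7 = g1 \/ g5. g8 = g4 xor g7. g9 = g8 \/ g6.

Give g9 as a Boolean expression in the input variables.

((Y \/ (((X /\ Y) xor X) xor (X /\ Y))) xor ((X /\ Y) \/ ((Y \/ (((X /\ Y) xor X) xor (X /\ Y))) xor ((X /\ Y) xor X)))) \/ ((Y \/ (((X /\ Y) xor X) xor (X /\ Y))) \/ (X /\ Y))

g1 = X /\ Y
g2 = g1 xor X = (X /\ Y) xor X
g3 = g2 xor g1 = ((X /\ Y) xor X) xor (X /\ Y)
g4 = Y \/ g3 = Y \/ (((X /\ Y) xor X) xor (X /\ Y))
g5 = g4 xor g2 = (Y \/ (((X /\ Y) xor X) xor (X /\ Y))) xor ((X /\ Y) xor X)
g6 = g4 \/ g1 = (Y \/ (((X /\ Y) xor X) xor (X /\ Y))) \/ (X /\ Y)
g7 = g1 \/ g5 = (X /\ Y) \/ ((Y \/ (((X /\ Y) xor X) xor (X /\ Y))) xor ((X /\ Y) xor X))
g8 = g4 xor g7 = (Y \/ (((X /\ Y) xor X) xor (X /\ Y))) xor ((X /\ Y) \/ ((Y \/ (((X /\ Y) xor X) xor (X /\ Y))) xor ((X /\ Y) xor X)))
g9 = g8 \/ g6 = ((Y \/ (((X /\ Y) xor X) xor (X /\ Y))) xor ((X /\ Y) \/ ((Y \/ (((X /\ Y) xor X) xor (X /\ Y))) xor ((X /\ Y) xor X)))) \/ ((Y \/ (((X /\ Y) xor X) xor (X /\ Y))) \/ (X /\ Y))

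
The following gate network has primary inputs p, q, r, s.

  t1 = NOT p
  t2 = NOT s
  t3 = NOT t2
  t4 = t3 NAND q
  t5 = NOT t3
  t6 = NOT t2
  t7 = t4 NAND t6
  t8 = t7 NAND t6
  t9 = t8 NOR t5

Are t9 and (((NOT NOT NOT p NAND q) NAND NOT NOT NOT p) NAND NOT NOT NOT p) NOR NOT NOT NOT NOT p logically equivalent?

t2 = NOT s
t3 = NOT t2 = NOT NOT s
t4 = t3 NAND q = NOT NOT s NAND q
t5 = NOT t3 = NOT NOT NOT s
t6 = NOT t2 = NOT NOT s
t7 = t4 NAND t6 = (NOT NOT s NAND q) NAND NOT NOT s
t8 = t7 NAND t6 = ((NOT NOT s NAND q) NAND NOT NOT s) NAND NOT NOT s
t9 = t8 NOR t5 = (((NOT NOT s NAND q) NAND NOT NOT s) NAND NOT NOT s) NOR NOT NOT NOT s
At p=0, q=1, r=0, s=0: circuit gives 0, formula gives 1.

No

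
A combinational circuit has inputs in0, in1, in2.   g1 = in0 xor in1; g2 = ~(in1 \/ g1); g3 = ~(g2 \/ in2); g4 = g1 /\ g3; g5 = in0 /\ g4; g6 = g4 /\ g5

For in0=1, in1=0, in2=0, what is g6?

g1 = 1 xor 0 = 1
g2 = ~(0 \/ 1) = 0
g3 = ~(0 \/ 0) = 1
g4 = 1 /\ 1 = 1
g5 = 1 /\ 1 = 1
g6 = 1 /\ 1 = 1

1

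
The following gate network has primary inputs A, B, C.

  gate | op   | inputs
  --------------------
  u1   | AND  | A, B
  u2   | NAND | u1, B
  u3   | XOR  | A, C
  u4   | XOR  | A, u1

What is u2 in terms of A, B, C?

(A AND B) NAND B

u1 = A AND B
u2 = u1 NAND B = (A AND B) NAND B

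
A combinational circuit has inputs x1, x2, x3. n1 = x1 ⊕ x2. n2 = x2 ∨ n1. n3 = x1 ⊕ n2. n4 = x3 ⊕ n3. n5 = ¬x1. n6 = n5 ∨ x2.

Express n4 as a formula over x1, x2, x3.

x3 ⊕ (x1 ⊕ (x2 ∨ (x1 ⊕ x2)))

n1 = x1 ⊕ x2
n2 = x2 ∨ n1 = x2 ∨ (x1 ⊕ x2)
n3 = x1 ⊕ n2 = x1 ⊕ (x2 ∨ (x1 ⊕ x2))
n4 = x3 ⊕ n3 = x3 ⊕ (x1 ⊕ (x2 ∨ (x1 ⊕ x2)))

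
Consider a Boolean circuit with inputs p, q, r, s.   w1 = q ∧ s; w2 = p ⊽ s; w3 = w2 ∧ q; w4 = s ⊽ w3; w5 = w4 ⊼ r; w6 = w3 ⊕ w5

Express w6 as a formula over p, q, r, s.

((p ⊽ s) ∧ q) ⊕ ((s ⊽ ((p ⊽ s) ∧ q)) ⊼ r)

w2 = p ⊽ s
w3 = w2 ∧ q = (p ⊽ s) ∧ q
w4 = s ⊽ w3 = s ⊽ ((p ⊽ s) ∧ q)
w5 = w4 ⊼ r = (s ⊽ ((p ⊽ s) ∧ q)) ⊼ r
w6 = w3 ⊕ w5 = ((p ⊽ s) ∧ q) ⊕ ((s ⊽ ((p ⊽ s) ∧ q)) ⊼ r)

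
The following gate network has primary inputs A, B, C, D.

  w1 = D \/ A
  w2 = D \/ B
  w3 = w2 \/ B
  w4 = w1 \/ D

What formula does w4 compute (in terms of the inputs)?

w1 = D \/ A
w4 = w1 \/ D = (D \/ A) \/ D

(D \/ A) \/ D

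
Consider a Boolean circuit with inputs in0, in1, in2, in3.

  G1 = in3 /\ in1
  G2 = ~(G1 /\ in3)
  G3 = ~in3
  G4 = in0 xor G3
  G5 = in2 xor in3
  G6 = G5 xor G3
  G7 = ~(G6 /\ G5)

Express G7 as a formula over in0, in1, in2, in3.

~(((in2 xor in3) xor ~in3) /\ (in2 xor in3))

G3 = ~in3
G5 = in2 xor in3
G6 = G5 xor G3 = (in2 xor in3) xor ~in3
G7 = ~(G6 /\ G5) = ~(((in2 xor in3) xor ~in3) /\ (in2 xor in3))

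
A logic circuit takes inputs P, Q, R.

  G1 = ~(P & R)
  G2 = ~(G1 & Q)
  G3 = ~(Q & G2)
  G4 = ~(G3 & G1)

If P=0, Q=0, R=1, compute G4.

0

G1 = ~(0 & 1) = 1
G2 = ~(1 & 0) = 1
G3 = ~(0 & 1) = 1
G4 = ~(1 & 1) = 0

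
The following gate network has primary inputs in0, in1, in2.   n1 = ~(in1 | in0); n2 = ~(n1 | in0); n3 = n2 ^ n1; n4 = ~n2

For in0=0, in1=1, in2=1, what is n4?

n1 = ~(1 | 0) = 0
n2 = ~(0 | 0) = 1
n4 = ~1 = 0

0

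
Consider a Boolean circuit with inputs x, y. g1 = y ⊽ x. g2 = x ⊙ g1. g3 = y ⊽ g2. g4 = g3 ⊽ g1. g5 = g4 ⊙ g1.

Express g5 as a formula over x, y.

g1 = y ⊽ x
g2 = x ⊙ g1 = x ⊙ (y ⊽ x)
g3 = y ⊽ g2 = y ⊽ (x ⊙ (y ⊽ x))
g4 = g3 ⊽ g1 = (y ⊽ (x ⊙ (y ⊽ x))) ⊽ (y ⊽ x)
g5 = g4 ⊙ g1 = ((y ⊽ (x ⊙ (y ⊽ x))) ⊽ (y ⊽ x)) ⊙ (y ⊽ x)

((y ⊽ (x ⊙ (y ⊽ x))) ⊽ (y ⊽ x)) ⊙ (y ⊽ x)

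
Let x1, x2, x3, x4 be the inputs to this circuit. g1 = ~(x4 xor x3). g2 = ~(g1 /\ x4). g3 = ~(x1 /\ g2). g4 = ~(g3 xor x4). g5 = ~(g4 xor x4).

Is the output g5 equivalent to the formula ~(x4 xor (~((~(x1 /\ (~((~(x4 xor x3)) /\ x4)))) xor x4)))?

g1 = ~(x4 xor x3)
g2 = ~(g1 /\ x4) = ~((~(x4 xor x3)) /\ x4)
g3 = ~(x1 /\ g2) = ~(x1 /\ (~((~(x4 xor x3)) /\ x4)))
g4 = ~(g3 xor x4) = ~((~(x1 /\ (~((~(x4 xor x3)) /\ x4)))) xor x4)
g5 = ~(g4 xor x4) = ~((~((~(x1 /\ (~((~(x4 xor x3)) /\ x4)))) xor x4)) xor x4)
At x1=1, x2=0, x3=0, x4=0: circuit gives 0, formula gives 0.
At x1=0, x2=0, x3=0, x4=0: circuit gives 1, formula gives 1.
Agrees on all 16 inputs.

Yes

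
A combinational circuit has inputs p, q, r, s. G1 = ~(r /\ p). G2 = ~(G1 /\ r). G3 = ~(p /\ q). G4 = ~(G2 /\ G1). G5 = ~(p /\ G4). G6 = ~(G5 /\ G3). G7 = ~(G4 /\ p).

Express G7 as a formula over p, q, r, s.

G1 = ~(r /\ p)
G2 = ~(G1 /\ r) = ~((~(r /\ p)) /\ r)
G4 = ~(G2 /\ G1) = ~((~((~(r /\ p)) /\ r)) /\ (~(r /\ p)))
G7 = ~(G4 /\ p) = ~((~((~((~(r /\ p)) /\ r)) /\ (~(r /\ p)))) /\ p)

~((~((~((~(r /\ p)) /\ r)) /\ (~(r /\ p)))) /\ p)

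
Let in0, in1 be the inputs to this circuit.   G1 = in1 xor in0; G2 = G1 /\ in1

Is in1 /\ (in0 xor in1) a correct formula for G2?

Yes

G1 = in1 xor in0
G2 = G1 /\ in1 = (in1 xor in0) /\ in1
At in0=0, in1=0: circuit gives 0, formula gives 0.
At in0=0, in1=1: circuit gives 1, formula gives 1.
Agrees on all 4 inputs.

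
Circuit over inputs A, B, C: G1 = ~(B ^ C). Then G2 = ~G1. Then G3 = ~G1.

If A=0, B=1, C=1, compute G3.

G1 = ~(1 ^ 1) = 1
G3 = ~1 = 0

0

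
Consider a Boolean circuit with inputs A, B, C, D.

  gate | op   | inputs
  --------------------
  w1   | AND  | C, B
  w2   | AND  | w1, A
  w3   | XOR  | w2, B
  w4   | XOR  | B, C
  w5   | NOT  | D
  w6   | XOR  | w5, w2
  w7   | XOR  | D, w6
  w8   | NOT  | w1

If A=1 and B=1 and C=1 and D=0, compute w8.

w1 = 1 AND 1 = 1
w8 = NOT 1 = 0

0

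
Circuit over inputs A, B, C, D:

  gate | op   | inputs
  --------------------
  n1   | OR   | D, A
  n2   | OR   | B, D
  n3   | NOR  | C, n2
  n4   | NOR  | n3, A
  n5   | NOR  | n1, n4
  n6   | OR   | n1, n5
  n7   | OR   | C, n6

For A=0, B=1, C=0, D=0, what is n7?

n1 = 0 OR 0 = 0
n2 = 1 OR 0 = 1
n3 = 0 NOR 1 = 0
n4 = 0 NOR 0 = 1
n5 = 0 NOR 1 = 0
n6 = 0 OR 0 = 0
n7 = 0 OR 0 = 0

0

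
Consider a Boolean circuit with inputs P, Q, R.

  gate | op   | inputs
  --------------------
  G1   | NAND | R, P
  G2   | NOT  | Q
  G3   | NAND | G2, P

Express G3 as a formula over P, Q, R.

NOT Q NAND P

G2 = NOT Q
G3 = G2 NAND P = NOT Q NAND P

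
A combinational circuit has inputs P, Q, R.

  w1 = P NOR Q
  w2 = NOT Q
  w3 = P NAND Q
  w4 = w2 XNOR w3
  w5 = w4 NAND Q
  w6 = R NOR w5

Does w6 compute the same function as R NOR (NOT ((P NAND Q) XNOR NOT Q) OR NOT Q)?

w2 = NOT Q
w3 = P NAND Q
w4 = w2 XNOR w3 = NOT Q XNOR (P NAND Q)
w5 = w4 NAND Q = (NOT Q XNOR (P NAND Q)) NAND Q
w6 = R NOR w5 = R NOR ((NOT Q XNOR (P NAND Q)) NAND Q)
At P=0, Q=0, R=0: circuit gives 0, formula gives 0.
At P=1, Q=1, R=0: circuit gives 1, formula gives 1.
Agrees on all 8 inputs.

Yes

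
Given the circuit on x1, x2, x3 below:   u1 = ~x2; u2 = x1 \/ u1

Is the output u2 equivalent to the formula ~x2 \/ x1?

u1 = ~x2
u2 = x1 \/ u1 = x1 \/ ~x2
At x1=0, x2=1, x3=0: circuit gives 0, formula gives 0.
At x1=0, x2=0, x3=0: circuit gives 1, formula gives 1.
Agrees on all 8 inputs.

Yes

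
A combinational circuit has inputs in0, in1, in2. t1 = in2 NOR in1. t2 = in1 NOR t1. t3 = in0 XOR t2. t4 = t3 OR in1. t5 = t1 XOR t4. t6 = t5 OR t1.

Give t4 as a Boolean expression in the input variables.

(in0 XOR (in1 NOR (in2 NOR in1))) OR in1

t1 = in2 NOR in1
t2 = in1 NOR t1 = in1 NOR (in2 NOR in1)
t3 = in0 XOR t2 = in0 XOR (in1 NOR (in2 NOR in1))
t4 = t3 OR in1 = (in0 XOR (in1 NOR (in2 NOR in1))) OR in1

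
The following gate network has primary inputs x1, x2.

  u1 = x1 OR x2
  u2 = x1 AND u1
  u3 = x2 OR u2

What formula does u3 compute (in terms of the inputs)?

u1 = x1 OR x2
u2 = x1 AND u1 = x1 AND (x1 OR x2)
u3 = x2 OR u2 = x2 OR (x1 AND (x1 OR x2))

x2 OR (x1 AND (x1 OR x2))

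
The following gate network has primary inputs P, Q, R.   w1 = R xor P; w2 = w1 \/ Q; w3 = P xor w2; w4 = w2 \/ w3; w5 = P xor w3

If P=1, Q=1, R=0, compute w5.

w1 = 0 xor 1 = 1
w2 = 1 \/ 1 = 1
w3 = 1 xor 1 = 0
w5 = 1 xor 0 = 1

1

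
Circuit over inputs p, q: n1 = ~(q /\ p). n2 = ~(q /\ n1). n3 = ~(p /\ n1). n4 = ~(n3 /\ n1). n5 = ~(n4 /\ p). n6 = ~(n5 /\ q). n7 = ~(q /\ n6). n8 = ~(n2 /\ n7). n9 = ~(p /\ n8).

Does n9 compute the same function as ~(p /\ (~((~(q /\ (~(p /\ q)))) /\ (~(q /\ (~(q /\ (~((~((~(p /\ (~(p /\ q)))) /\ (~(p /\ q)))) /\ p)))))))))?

Yes

n1 = ~(q /\ p)
n2 = ~(q /\ n1) = ~(q /\ (~(q /\ p)))
n3 = ~(p /\ n1) = ~(p /\ (~(q /\ p)))
n4 = ~(n3 /\ n1) = ~((~(p /\ (~(q /\ p)))) /\ (~(q /\ p)))
n5 = ~(n4 /\ p) = ~((~((~(p /\ (~(q /\ p)))) /\ (~(q /\ p)))) /\ p)
n6 = ~(n5 /\ q) = ~((~((~((~(p /\ (~(q /\ p)))) /\ (~(q /\ p)))) /\ p)) /\ q)
n7 = ~(q /\ n6) = ~(q /\ (~((~((~((~(p /\ (~(q /\ p)))) /\ (~(q /\ p)))) /\ p)) /\ q)))
n8 = ~(n2 /\ n7) = ~((~(q /\ (~(q /\ p)))) /\ (~(q /\ (~((~((~((~(p /\ (~(q /\ p)))) /\ (~(q /\ p)))) /\ p)) /\ q)))))
n9 = ~(p /\ n8) = ~(p /\ (~((~(q /\ (~(q /\ p)))) /\ (~(q /\ (~((~((~((~(p /\ (~(q /\ p)))) /\ (~(q /\ p)))) /\ p)) /\ q)))))))
At p=1, q=1: circuit gives 0, formula gives 0.
At p=0, q=0: circuit gives 1, formula gives 1.
Agrees on all 4 inputs.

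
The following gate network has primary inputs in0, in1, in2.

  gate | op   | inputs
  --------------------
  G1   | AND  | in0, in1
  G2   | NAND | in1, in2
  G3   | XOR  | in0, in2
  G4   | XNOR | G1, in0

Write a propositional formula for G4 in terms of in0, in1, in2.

G1 = in0 AND in1
G4 = G1 XNOR in0 = (in0 AND in1) XNOR in0

(in0 AND in1) XNOR in0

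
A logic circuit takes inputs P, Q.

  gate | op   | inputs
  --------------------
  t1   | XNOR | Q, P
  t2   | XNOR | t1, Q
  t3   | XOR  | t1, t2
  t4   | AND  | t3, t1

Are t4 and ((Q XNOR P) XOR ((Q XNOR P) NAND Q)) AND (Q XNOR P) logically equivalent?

t1 = Q XNOR P
t2 = t1 XNOR Q = (Q XNOR P) XNOR Q
t3 = t1 XOR t2 = (Q XNOR P) XOR ((Q XNOR P) XNOR Q)
t4 = t3 AND t1 = ((Q XNOR P) XOR ((Q XNOR P) XNOR Q)) AND (Q XNOR P)
At P=0, Q=0: circuit gives 1, formula gives 0.

No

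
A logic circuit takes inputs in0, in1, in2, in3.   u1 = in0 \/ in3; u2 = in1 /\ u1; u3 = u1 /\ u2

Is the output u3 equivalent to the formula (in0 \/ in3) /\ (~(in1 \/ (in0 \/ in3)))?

No

u1 = in0 \/ in3
u2 = in1 /\ u1 = in1 /\ (in0 \/ in3)
u3 = u1 /\ u2 = (in0 \/ in3) /\ (in1 /\ (in0 \/ in3))
At in0=0, in1=1, in2=0, in3=1: circuit gives 1, formula gives 0.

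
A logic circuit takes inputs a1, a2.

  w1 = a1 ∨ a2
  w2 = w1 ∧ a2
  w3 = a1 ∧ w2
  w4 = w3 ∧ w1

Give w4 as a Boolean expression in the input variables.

w1 = a1 ∨ a2
w2 = w1 ∧ a2 = (a1 ∨ a2) ∧ a2
w3 = a1 ∧ w2 = a1 ∧ ((a1 ∨ a2) ∧ a2)
w4 = w3 ∧ w1 = (a1 ∧ ((a1 ∨ a2) ∧ a2)) ∧ (a1 ∨ a2)

(a1 ∧ ((a1 ∨ a2) ∧ a2)) ∧ (a1 ∨ a2)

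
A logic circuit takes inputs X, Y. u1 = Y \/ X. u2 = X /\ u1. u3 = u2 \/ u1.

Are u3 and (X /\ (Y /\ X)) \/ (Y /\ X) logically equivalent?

u1 = Y \/ X
u2 = X /\ u1 = X /\ (Y \/ X)
u3 = u2 \/ u1 = (X /\ (Y \/ X)) \/ (Y \/ X)
At X=0, Y=1: circuit gives 1, formula gives 0.

No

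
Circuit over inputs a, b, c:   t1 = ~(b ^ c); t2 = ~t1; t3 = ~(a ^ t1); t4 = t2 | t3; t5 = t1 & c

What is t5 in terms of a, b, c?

t1 = ~(b ^ c)
t5 = t1 & c = (~(b ^ c)) & c

(~(b ^ c)) & c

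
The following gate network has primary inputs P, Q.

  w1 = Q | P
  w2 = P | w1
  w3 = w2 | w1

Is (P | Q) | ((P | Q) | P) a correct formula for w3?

w1 = Q | P
w2 = P | w1 = P | (Q | P)
w3 = w2 | w1 = (P | (Q | P)) | (Q | P)
At P=0, Q=0: circuit gives 0, formula gives 0.
At P=0, Q=1: circuit gives 1, formula gives 1.
Agrees on all 4 inputs.

Yes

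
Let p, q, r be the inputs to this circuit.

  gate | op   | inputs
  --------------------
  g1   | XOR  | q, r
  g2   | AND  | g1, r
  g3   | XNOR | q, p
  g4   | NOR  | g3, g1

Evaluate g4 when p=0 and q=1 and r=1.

g1 = 1 XOR 1 = 0
g3 = 1 XNOR 0 = 0
g4 = 0 NOR 0 = 1

1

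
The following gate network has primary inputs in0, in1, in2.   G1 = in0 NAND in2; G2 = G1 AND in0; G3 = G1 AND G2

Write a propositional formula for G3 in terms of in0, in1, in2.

G1 = in0 NAND in2
G2 = G1 AND in0 = (in0 NAND in2) AND in0
G3 = G1 AND G2 = (in0 NAND in2) AND ((in0 NAND in2) AND in0)

(in0 NAND in2) AND ((in0 NAND in2) AND in0)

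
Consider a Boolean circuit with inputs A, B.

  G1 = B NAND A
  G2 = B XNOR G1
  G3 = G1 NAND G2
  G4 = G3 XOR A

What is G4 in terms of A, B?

G1 = B NAND A
G2 = B XNOR G1 = B XNOR (B NAND A)
G3 = G1 NAND G2 = (B NAND A) NAND (B XNOR (B NAND A))
G4 = G3 XOR A = ((B NAND A) NAND (B XNOR (B NAND A))) XOR A

((B NAND A) NAND (B XNOR (B NAND A))) XOR A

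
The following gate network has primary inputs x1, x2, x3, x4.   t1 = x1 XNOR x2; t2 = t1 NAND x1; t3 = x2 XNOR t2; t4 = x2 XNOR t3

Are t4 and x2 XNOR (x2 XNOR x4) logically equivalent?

t1 = x1 XNOR x2
t2 = t1 NAND x1 = (x1 XNOR x2) NAND x1
t3 = x2 XNOR t2 = x2 XNOR ((x1 XNOR x2) NAND x1)
t4 = x2 XNOR t3 = x2 XNOR (x2 XNOR ((x1 XNOR x2) NAND x1))
At x1=0, x2=0, x3=0, x4=0: circuit gives 1, formula gives 0.

No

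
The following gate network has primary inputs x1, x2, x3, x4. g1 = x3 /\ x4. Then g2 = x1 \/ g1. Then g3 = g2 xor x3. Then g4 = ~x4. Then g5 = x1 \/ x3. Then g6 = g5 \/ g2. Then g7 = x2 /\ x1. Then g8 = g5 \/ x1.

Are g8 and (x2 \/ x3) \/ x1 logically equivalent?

No

g5 = x1 \/ x3
g8 = g5 \/ x1 = (x1 \/ x3) \/ x1
At x1=0, x2=1, x3=0, x4=0: circuit gives 0, formula gives 1.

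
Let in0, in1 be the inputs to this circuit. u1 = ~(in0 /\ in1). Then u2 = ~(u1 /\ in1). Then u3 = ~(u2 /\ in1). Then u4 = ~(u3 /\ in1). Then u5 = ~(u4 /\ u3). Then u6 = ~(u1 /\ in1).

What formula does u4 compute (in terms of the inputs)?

u1 = ~(in0 /\ in1)
u2 = ~(u1 /\ in1) = ~((~(in0 /\ in1)) /\ in1)
u3 = ~(u2 /\ in1) = ~((~((~(in0 /\ in1)) /\ in1)) /\ in1)
u4 = ~(u3 /\ in1) = ~((~((~((~(in0 /\ in1)) /\ in1)) /\ in1)) /\ in1)

~((~((~((~(in0 /\ in1)) /\ in1)) /\ in1)) /\ in1)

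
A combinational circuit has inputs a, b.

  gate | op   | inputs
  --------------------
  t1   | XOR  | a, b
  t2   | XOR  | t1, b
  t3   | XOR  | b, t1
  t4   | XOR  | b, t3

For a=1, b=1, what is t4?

0

t1 = 1 XOR 1 = 0
t3 = 1 XOR 0 = 1
t4 = 1 XOR 1 = 0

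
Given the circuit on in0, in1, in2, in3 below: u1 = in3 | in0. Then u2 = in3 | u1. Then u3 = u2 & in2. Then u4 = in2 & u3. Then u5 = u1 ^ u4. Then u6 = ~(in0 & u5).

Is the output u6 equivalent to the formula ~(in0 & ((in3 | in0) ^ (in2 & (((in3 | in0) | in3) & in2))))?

Yes

u1 = in3 | in0
u2 = in3 | u1 = in3 | (in3 | in0)
u3 = u2 & in2 = (in3 | (in3 | in0)) & in2
u4 = in2 & u3 = in2 & ((in3 | (in3 | in0)) & in2)
u5 = u1 ^ u4 = (in3 | in0) ^ (in2 & ((in3 | (in3 | in0)) & in2))
u6 = ~(in0 & u5) = ~(in0 & ((in3 | in0) ^ (in2 & ((in3 | (in3 | in0)) & in2))))
At in0=1, in1=0, in2=0, in3=0: circuit gives 0, formula gives 0.
At in0=0, in1=0, in2=0, in3=0: circuit gives 1, formula gives 1.
Agrees on all 16 inputs.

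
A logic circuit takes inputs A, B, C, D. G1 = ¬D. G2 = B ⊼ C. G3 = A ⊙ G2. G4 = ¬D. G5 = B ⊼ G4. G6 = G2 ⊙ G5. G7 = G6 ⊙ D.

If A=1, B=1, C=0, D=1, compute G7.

G2 = 1 ⊼ 0 = 1
G4 = ¬1 = 0
G5 = 1 ⊼ 0 = 1
G6 = 1 ⊙ 1 = 1
G7 = 1 ⊙ 1 = 1

1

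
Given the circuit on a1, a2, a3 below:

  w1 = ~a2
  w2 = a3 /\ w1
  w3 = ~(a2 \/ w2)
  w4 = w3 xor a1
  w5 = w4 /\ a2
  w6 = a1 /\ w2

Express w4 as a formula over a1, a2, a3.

(~(a2 \/ (a3 /\ ~a2))) xor a1

w1 = ~a2
w2 = a3 /\ w1 = a3 /\ ~a2
w3 = ~(a2 \/ w2) = ~(a2 \/ (a3 /\ ~a2))
w4 = w3 xor a1 = (~(a2 \/ (a3 /\ ~a2))) xor a1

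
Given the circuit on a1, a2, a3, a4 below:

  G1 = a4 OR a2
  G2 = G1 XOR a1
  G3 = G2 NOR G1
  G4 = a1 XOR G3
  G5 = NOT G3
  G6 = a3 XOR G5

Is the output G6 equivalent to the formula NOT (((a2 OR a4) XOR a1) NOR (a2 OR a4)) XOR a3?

Yes

G1 = a4 OR a2
G2 = G1 XOR a1 = (a4 OR a2) XOR a1
G3 = G2 NOR G1 = ((a4 OR a2) XOR a1) NOR (a4 OR a2)
G5 = NOT G3 = NOT (((a4 OR a2) XOR a1) NOR (a4 OR a2))
G6 = a3 XOR G5 = a3 XOR NOT (((a4 OR a2) XOR a1) NOR (a4 OR a2))
At a1=0, a2=0, a3=0, a4=0: circuit gives 0, formula gives 0.
At a1=0, a2=0, a3=0, a4=1: circuit gives 1, formula gives 1.
Agrees on all 16 inputs.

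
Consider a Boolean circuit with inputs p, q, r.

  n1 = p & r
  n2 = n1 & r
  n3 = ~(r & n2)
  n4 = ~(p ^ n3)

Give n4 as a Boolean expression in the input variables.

~(p ^ (~(r & ((p & r) & r))))

n1 = p & r
n2 = n1 & r = (p & r) & r
n3 = ~(r & n2) = ~(r & ((p & r) & r))
n4 = ~(p ^ n3) = ~(p ^ (~(r & ((p & r) & r))))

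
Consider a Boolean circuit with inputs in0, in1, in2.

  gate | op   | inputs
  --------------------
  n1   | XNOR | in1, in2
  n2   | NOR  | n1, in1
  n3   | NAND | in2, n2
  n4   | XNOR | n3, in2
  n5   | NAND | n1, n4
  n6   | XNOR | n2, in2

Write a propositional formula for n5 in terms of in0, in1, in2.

(in1 XNOR in2) NAND ((in2 NAND ((in1 XNOR in2) NOR in1)) XNOR in2)

n1 = in1 XNOR in2
n2 = n1 NOR in1 = (in1 XNOR in2) NOR in1
n3 = in2 NAND n2 = in2 NAND ((in1 XNOR in2) NOR in1)
n4 = n3 XNOR in2 = (in2 NAND ((in1 XNOR in2) NOR in1)) XNOR in2
n5 = n1 NAND n4 = (in1 XNOR in2) NAND ((in2 NAND ((in1 XNOR in2) NOR in1)) XNOR in2)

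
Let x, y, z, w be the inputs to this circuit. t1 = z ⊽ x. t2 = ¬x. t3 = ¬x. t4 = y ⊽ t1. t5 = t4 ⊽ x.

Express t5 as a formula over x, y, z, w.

(y ⊽ (z ⊽ x)) ⊽ x

t1 = z ⊽ x
t4 = y ⊽ t1 = y ⊽ (z ⊽ x)
t5 = t4 ⊽ x = (y ⊽ (z ⊽ x)) ⊽ x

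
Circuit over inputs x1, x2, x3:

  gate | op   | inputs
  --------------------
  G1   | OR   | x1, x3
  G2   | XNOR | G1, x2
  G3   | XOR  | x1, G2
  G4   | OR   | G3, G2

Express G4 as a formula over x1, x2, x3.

(x1 XOR ((x1 OR x3) XNOR x2)) OR ((x1 OR x3) XNOR x2)

G1 = x1 OR x3
G2 = G1 XNOR x2 = (x1 OR x3) XNOR x2
G3 = x1 XOR G2 = x1 XOR ((x1 OR x3) XNOR x2)
G4 = G3 OR G2 = (x1 XOR ((x1 OR x3) XNOR x2)) OR ((x1 OR x3) XNOR x2)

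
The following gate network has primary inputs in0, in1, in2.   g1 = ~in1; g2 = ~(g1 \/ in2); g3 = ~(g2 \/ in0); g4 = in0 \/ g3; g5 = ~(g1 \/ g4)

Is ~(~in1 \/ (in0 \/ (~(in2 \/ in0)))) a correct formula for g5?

g1 = ~in1
g2 = ~(g1 \/ in2) = ~(~in1 \/ in2)
g3 = ~(g2 \/ in0) = ~((~(~in1 \/ in2)) \/ in0)
g4 = in0 \/ g3 = in0 \/ (~((~(~in1 \/ in2)) \/ in0))
g5 = ~(g1 \/ g4) = ~(~in1 \/ (in0 \/ (~((~(~in1 \/ in2)) \/ in0))))
At in0=0, in1=1, in2=0: circuit gives 1, formula gives 0.

No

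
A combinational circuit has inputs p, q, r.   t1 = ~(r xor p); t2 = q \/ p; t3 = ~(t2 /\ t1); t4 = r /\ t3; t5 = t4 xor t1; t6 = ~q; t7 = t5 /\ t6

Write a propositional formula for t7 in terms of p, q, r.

t1 = ~(r xor p)
t2 = q \/ p
t3 = ~(t2 /\ t1) = ~((q \/ p) /\ (~(r xor p)))
t4 = r /\ t3 = r /\ (~((q \/ p) /\ (~(r xor p))))
t5 = t4 xor t1 = (r /\ (~((q \/ p) /\ (~(r xor p))))) xor (~(r xor p))
t6 = ~q
t7 = t5 /\ t6 = ((r /\ (~((q \/ p) /\ (~(r xor p))))) xor (~(r xor p))) /\ ~q

((r /\ (~((q \/ p) /\ (~(r xor p))))) xor (~(r xor p))) /\ ~q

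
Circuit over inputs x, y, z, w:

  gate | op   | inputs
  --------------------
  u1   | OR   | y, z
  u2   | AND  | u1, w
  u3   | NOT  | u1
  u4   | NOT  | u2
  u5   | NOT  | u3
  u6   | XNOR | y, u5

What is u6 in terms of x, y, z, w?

y XNOR NOT NOT (y OR z)

u1 = y OR z
u3 = NOT u1 = NOT (y OR z)
u5 = NOT u3 = NOT NOT (y OR z)
u6 = y XNOR u5 = y XNOR NOT NOT (y OR z)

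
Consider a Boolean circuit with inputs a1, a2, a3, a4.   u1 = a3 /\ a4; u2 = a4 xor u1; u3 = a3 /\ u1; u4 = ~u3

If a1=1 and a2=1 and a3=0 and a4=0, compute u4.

u1 = 0 /\ 0 = 0
u3 = 0 /\ 0 = 0
u4 = ~0 = 1

1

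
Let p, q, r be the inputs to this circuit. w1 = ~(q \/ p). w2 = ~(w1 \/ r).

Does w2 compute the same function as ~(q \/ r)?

w1 = ~(q \/ p)
w2 = ~(w1 \/ r) = ~((~(q \/ p)) \/ r)
At p=0, q=0, r=0: circuit gives 0, formula gives 1.

No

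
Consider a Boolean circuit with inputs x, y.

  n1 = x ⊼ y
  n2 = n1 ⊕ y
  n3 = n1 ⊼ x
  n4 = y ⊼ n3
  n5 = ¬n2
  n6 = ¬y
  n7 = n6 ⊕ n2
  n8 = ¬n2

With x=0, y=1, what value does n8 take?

1

n1 = 0 ⊼ 1 = 1
n2 = 1 ⊕ 1 = 0
n8 = ¬0 = 1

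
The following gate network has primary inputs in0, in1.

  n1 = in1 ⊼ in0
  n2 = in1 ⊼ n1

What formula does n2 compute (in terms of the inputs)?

in1 ⊼ (in1 ⊼ in0)

n1 = in1 ⊼ in0
n2 = in1 ⊼ n1 = in1 ⊼ (in1 ⊼ in0)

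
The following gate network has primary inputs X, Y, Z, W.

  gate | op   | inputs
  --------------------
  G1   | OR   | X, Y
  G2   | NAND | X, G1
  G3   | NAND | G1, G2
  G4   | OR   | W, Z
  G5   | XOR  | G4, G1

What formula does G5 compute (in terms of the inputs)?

(W OR Z) XOR (X OR Y)

G1 = X OR Y
G4 = W OR Z
G5 = G4 XOR G1 = (W OR Z) XOR (X OR Y)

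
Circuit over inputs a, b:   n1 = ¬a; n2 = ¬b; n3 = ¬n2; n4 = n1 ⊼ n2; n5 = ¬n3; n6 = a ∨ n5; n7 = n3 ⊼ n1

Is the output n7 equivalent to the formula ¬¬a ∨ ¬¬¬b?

Yes

n1 = ¬a
n2 = ¬b
n3 = ¬n2 = ¬¬b
n7 = n3 ⊼ n1 = ¬¬b ⊼ ¬a
At a=0, b=1: circuit gives 0, formula gives 0.
At a=0, b=0: circuit gives 1, formula gives 1.
Agrees on all 4 inputs.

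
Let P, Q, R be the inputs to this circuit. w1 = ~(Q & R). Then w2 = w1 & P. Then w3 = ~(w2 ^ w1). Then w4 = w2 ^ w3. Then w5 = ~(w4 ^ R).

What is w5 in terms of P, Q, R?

w1 = ~(Q & R)
w2 = w1 & P = (~(Q & R)) & P
w3 = ~(w2 ^ w1) = ~(((~(Q & R)) & P) ^ (~(Q & R)))
w4 = w2 ^ w3 = ((~(Q & R)) & P) ^ (~(((~(Q & R)) & P) ^ (~(Q & R))))
w5 = ~(w4 ^ R) = ~((((~(Q & R)) & P) ^ (~(((~(Q & R)) & P) ^ (~(Q & R))))) ^ R)

~((((~(Q & R)) & P) ^ (~(((~(Q & R)) & P) ^ (~(Q & R))))) ^ R)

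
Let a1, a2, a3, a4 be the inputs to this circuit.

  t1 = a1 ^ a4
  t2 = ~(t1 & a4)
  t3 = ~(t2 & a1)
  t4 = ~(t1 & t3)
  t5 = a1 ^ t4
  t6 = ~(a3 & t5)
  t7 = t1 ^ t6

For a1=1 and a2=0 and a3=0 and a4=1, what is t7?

1

t1 = 1 ^ 1 = 0
t2 = ~(0 & 1) = 1
t3 = ~(1 & 1) = 0
t4 = ~(0 & 0) = 1
t5 = 1 ^ 1 = 0
t6 = ~(0 & 0) = 1
t7 = 0 ^ 1 = 1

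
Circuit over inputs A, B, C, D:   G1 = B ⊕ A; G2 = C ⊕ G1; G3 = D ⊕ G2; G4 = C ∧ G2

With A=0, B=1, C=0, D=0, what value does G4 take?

G1 = 1 ⊕ 0 = 1
G2 = 0 ⊕ 1 = 1
G4 = 0 ∧ 1 = 0

0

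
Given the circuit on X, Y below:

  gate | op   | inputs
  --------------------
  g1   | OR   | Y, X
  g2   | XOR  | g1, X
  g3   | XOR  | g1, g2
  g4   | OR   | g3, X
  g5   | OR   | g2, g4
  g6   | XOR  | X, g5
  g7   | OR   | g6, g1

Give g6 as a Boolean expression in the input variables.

X XOR (((Y OR X) XOR X) OR (((Y OR X) XOR ((Y OR X) XOR X)) OR X))

g1 = Y OR X
g2 = g1 XOR X = (Y OR X) XOR X
g3 = g1 XOR g2 = (Y OR X) XOR ((Y OR X) XOR X)
g4 = g3 OR X = ((Y OR X) XOR ((Y OR X) XOR X)) OR X
g5 = g2 OR g4 = ((Y OR X) XOR X) OR (((Y OR X) XOR ((Y OR X) XOR X)) OR X)
g6 = X XOR g5 = X XOR (((Y OR X) XOR X) OR (((Y OR X) XOR ((Y OR X) XOR X)) OR X))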